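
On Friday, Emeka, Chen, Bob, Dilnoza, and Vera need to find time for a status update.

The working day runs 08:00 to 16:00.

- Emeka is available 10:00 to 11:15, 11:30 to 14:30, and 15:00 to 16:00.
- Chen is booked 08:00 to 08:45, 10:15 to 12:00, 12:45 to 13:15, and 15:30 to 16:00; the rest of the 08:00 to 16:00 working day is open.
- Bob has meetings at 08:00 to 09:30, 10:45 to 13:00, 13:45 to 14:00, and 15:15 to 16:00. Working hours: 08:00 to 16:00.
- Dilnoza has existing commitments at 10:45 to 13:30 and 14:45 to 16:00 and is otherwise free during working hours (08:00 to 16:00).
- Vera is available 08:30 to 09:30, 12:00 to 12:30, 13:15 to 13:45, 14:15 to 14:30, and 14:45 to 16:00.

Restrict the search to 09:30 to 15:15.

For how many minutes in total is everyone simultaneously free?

30 minutes

Chen free within 08:00–16:00: 08:45–10:15, 12:00–12:45, 13:15–15:30.
Bob free within 08:00–16:00: 09:30–10:45, 13:00–13:45, 14:00–15:15.
Dilnoza free within 08:00–16:00: 08:00–10:45, 13:30–14:45.
Emeka ∩ Chen: 10:00–10:15, 12:00–12:45, 13:15–14:30, 15:00–15:30.
Emeka ∩ Chen ∩ Bob: 10:00–10:15, 13:15–13:45, 14:00–14:30, 15:00–15:15.
Emeka ∩ Chen ∩ Bob ∩ Dilnoza: 10:00–10:15, 13:30–13:45, 14:00–14:30.
Emeka ∩ Chen ∩ Bob ∩ Dilnoza ∩ Vera: 13:30–13:45, 14:15–14:30.
Restricted to 09:30–15:15: 13:30–13:45, 14:15–14:30.
Total common minutes: 15 + 15 = 30.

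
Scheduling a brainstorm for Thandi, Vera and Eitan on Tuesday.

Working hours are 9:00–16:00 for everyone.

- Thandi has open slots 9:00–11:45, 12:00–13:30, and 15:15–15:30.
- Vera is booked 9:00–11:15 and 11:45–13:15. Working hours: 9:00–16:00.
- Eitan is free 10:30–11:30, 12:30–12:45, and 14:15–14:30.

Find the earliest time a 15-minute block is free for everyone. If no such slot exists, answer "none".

Vera free within 09:00–16:00: 11:15–11:45, 13:15–16:00.
Thandi ∩ Vera: 11:15–11:45, 13:15–13:30, 15:15–15:30.
Thandi ∩ Vera ∩ Eitan: 11:15–11:30.
Windows ≥ 15 min: 11:15–11:30.
Earliest such window starts at 11:15.

11:15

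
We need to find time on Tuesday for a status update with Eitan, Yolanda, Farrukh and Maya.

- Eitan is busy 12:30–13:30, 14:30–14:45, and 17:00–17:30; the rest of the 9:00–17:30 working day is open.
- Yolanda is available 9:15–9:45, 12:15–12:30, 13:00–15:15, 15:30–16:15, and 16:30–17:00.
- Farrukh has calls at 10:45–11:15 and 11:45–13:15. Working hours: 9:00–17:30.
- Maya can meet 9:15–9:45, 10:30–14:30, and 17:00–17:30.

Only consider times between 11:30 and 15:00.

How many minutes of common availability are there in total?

Eitan free within 09:00–17:30: 09:00–12:30, 13:30–14:30, 14:45–17:00.
Farrukh free within 09:00–17:30: 09:00–10:45, 11:15–11:45, 13:15–17:30.
Eitan ∩ Yolanda: 09:15–09:45, 12:15–12:30, 13:30–14:30, 14:45–15:15, 15:30–16:15, 16:30–17:00.
Eitan ∩ Yolanda ∩ Farrukh: 09:15–09:45, 13:30–14:30, 14:45–15:15, 15:30–16:15, 16:30–17:00.
Eitan ∩ Yolanda ∩ Farrukh ∩ Maya: 09:15–09:45, 13:30–14:30.
Restricted to 11:30–15:00: 13:30–14:30.
Total common minutes: 60.

60 minutes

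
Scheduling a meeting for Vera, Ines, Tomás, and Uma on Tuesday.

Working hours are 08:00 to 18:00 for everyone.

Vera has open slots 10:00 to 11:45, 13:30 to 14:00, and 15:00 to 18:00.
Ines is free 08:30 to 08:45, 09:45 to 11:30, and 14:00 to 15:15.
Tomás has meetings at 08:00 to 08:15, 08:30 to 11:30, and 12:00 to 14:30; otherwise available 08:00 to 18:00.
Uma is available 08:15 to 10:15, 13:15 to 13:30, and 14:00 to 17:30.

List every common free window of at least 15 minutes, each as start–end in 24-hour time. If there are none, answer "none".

15:00–15:15

Tomás free within 08:00–18:00: 08:15–08:30, 11:30–12:00, 14:30–18:00.
Vera ∩ Ines: 10:00–11:30, 15:00–15:15.
Vera ∩ Ines ∩ Tomás: 15:00–15:15.
Vera ∩ Ines ∩ Tomás ∩ Uma: 15:00–15:15.
Windows ≥ 15 min: 15:00–15:15.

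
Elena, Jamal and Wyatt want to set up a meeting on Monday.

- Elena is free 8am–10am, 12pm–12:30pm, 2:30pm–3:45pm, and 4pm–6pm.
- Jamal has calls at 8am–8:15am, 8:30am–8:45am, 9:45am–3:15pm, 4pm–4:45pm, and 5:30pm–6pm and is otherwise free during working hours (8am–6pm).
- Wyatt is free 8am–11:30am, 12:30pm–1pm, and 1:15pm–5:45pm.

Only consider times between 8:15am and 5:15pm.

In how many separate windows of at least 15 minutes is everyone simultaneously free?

4

Jamal free within 08:00–18:00: 08:15–08:30, 08:45–09:45, 15:15–16:00, 16:45–17:30.
Elena ∩ Jamal: 08:15–08:30, 08:45–09:45, 15:15–15:45, 16:45–17:30.
Elena ∩ Jamal ∩ Wyatt: 08:15–08:30, 08:45–09:45, 15:15–15:45, 16:45–17:30.
Restricted to 08:15–17:15: 08:15–08:30, 08:45–09:45, 15:15–15:45, 16:45–17:15.
Windows ≥ 15 min: 08:15–08:30, 08:45–09:45, 15:15–15:45, 16:45–17:15.
That's 4 windows.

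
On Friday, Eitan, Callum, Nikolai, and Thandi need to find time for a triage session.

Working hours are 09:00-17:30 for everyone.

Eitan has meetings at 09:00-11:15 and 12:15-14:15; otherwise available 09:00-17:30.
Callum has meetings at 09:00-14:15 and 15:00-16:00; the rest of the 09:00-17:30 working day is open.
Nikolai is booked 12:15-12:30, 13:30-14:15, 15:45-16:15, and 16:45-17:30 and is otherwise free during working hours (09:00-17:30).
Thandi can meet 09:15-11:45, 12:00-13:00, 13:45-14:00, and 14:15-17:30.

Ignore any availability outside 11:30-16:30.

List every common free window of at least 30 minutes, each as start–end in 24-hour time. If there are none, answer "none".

Eitan free within 09:00–17:30: 11:15–12:15, 14:15–17:30.
Callum free within 09:00–17:30: 14:15–15:00, 16:00–17:30.
Nikolai free within 09:00–17:30: 09:00–12:15, 12:30–13:30, 14:15–15:45, 16:15–16:45.
Eitan ∩ Callum: 14:15–15:00, 16:00–17:30.
Eitan ∩ Callum ∩ Nikolai: 14:15–15:00, 16:15–16:45.
Eitan ∩ Callum ∩ Nikolai ∩ Thandi: 14:15–15:00, 16:15–16:45.
Restricted to 11:30–16:30: 14:15–15:00, 16:15–16:30.
Windows ≥ 30 min: 14:15–15:00.

14:15–15:00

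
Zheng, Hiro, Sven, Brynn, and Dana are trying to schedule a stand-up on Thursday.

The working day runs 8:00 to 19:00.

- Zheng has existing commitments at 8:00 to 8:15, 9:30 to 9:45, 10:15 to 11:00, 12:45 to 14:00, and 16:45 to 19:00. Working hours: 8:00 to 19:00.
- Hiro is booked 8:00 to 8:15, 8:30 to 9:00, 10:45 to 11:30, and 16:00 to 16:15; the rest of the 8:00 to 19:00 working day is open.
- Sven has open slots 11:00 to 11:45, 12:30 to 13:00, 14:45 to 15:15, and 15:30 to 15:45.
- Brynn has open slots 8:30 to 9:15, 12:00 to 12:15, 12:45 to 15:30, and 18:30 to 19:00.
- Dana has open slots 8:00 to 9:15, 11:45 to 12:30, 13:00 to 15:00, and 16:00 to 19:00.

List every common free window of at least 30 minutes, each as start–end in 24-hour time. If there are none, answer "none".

Zheng free within 08:00–19:00: 08:15–09:30, 09:45–10:15, 11:00–12:45, 14:00–16:45.
Hiro free within 08:00–19:00: 08:15–08:30, 09:00–10:45, 11:30–16:00, 16:15–19:00.
Zheng ∩ Hiro: 08:15–08:30, 09:00–09:30, 09:45–10:15, 11:30–12:45, 14:00–16:00, 16:15–16:45.
Zheng ∩ Hiro ∩ Sven: 11:30–11:45, 12:30–12:45, 14:45–15:15, 15:30–15:45.
Zheng ∩ Hiro ∩ Sven ∩ Brynn: 14:45–15:15.
Zheng ∩ Hiro ∩ Sven ∩ Brynn ∩ Dana: 14:45–15:00.
Windows ≥ 30 min: (none).

none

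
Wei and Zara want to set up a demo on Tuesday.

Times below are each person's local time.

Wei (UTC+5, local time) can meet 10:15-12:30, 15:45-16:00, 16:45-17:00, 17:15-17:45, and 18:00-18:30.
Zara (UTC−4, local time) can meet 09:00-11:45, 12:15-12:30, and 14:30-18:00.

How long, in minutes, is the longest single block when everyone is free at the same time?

Wei → UTC: 05:15–07:30, 10:45–11:00, 11:45–12:00, 12:15–12:45, 13:00–13:30.
Zara → UTC: 13:00–15:45, 16:15–16:30, 18:30–22:00.
Wei ∩ Zara: 13:00–13:30.
Single common window of 30 minutes.

30 minutes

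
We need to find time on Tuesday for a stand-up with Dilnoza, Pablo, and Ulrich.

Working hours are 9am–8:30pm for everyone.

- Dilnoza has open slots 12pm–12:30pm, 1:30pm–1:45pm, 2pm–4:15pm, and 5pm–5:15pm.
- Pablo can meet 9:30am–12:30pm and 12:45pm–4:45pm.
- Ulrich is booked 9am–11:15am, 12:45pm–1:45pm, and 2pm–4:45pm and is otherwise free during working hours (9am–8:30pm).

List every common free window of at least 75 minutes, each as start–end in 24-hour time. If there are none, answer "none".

Ulrich free within 09:00–20:30: 11:15–12:45, 13:45–14:00, 16:45–20:30.
Dilnoza ∩ Pablo: 12:00–12:30, 13:30–13:45, 14:00–16:15.
Dilnoza ∩ Pablo ∩ Ulrich: 12:00–12:30.
Windows ≥ 75 min: (none).

none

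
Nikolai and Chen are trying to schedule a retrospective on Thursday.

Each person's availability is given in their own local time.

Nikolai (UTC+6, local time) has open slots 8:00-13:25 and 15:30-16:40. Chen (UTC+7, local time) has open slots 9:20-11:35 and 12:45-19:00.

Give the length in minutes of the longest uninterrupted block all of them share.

Nikolai → UTC: 02:00–07:25, 09:30–10:40.
Chen → UTC: 02:20–04:35, 05:45–12:00.
Nikolai ∩ Chen: 02:20–04:35, 05:45–07:25, 09:30–10:40.
Common window lengths: 135, 100, 70 min; longest is 135.

135 minutes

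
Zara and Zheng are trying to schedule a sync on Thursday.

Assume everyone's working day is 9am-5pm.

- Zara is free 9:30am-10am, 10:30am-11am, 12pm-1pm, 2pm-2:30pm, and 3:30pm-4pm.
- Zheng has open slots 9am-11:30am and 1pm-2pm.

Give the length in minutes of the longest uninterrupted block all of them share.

Zara ∩ Zheng: 09:30–10:00, 10:30–11:00.
Common window lengths: 30, 30 min; longest is 30.

30 minutes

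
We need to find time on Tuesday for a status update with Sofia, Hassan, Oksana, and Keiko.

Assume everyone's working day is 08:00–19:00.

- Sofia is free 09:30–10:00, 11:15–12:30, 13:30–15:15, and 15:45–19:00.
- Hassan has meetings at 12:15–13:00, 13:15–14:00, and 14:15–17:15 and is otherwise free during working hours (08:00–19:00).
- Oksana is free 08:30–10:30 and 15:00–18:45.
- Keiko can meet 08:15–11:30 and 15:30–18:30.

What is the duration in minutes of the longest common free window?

75 minutes

Hassan free within 08:00–19:00: 08:00–12:15, 13:00–13:15, 14:00–14:15, 17:15–19:00.
Sofia ∩ Hassan: 09:30–10:00, 11:15–12:15, 14:00–14:15, 17:15–19:00.
Sofia ∩ Hassan ∩ Oksana: 09:30–10:00, 17:15–18:45.
Sofia ∩ Hassan ∩ Oksana ∩ Keiko: 09:30–10:00, 17:15–18:30.
Common window lengths: 30, 75 min; longest is 75.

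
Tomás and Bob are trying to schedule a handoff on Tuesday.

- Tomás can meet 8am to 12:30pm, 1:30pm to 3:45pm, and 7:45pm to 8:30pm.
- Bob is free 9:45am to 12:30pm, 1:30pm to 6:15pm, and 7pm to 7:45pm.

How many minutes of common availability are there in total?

300 minutes

Tomás ∩ Bob: 09:45–12:30, 13:30–15:45.
Total common minutes: 165 + 135 = 300.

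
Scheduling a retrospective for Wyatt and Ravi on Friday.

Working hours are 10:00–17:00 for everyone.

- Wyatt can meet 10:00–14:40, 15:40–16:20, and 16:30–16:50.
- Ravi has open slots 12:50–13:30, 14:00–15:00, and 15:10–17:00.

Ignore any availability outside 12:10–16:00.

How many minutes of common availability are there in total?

100 minutes

Wyatt ∩ Ravi: 12:50–13:30, 14:00–14:40, 15:40–16:20, 16:30–16:50.
Restricted to 12:10–16:00: 12:50–13:30, 14:00–14:40, 15:40–16:00.
Total common minutes: 40 + 40 + 20 = 100.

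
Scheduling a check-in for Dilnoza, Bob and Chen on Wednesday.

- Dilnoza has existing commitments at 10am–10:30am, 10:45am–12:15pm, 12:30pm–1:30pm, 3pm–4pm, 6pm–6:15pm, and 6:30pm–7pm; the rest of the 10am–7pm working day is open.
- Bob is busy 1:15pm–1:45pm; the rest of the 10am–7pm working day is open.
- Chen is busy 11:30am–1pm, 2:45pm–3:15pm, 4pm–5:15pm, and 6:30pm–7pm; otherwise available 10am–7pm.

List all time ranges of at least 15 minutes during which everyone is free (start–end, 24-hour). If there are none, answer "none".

10:30–10:45, 13:45–14:45, 17:15–18:00, 18:15–18:30

Dilnoza free within 10:00–19:00: 10:30–10:45, 12:15–12:30, 13:30–15:00, 16:00–18:00, 18:15–18:30.
Bob free within 10:00–19:00: 10:00–13:15, 13:45–19:00.
Chen free within 10:00–19:00: 10:00–11:30, 13:00–14:45, 15:15–16:00, 17:15–18:30.
Dilnoza ∩ Bob: 10:30–10:45, 12:15–12:30, 13:45–15:00, 16:00–18:00, 18:15–18:30.
Dilnoza ∩ Bob ∩ Chen: 10:30–10:45, 13:45–14:45, 17:15–18:00, 18:15–18:30.
Windows ≥ 15 min: 10:30–10:45, 13:45–14:45, 17:15–18:00, 18:15–18:30.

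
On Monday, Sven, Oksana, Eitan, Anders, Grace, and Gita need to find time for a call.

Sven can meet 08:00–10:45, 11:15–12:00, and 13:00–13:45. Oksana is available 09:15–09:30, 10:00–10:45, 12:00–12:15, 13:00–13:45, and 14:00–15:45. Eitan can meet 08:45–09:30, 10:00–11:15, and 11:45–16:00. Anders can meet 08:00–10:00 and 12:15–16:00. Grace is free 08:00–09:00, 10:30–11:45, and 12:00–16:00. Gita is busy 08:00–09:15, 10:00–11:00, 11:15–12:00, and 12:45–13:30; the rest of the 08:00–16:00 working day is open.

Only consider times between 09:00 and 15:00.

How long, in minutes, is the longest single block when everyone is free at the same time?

Gita free within 08:00–16:00: 09:15–10:00, 11:00–11:15, 12:00–12:45, 13:30–16:00.
Sven ∩ Oksana: 09:15–09:30, 10:00–10:45, 13:00–13:45.
Sven ∩ Oksana ∩ Eitan: 09:15–09:30, 10:00–10:45, 13:00–13:45.
Sven ∩ Oksana ∩ Eitan ∩ Anders: 09:15–09:30, 13:00–13:45.
Sven ∩ Oksana ∩ Eitan ∩ Anders ∩ Grace: 13:00–13:45.
Sven ∩ Oksana ∩ Eitan ∩ Anders ∩ Grace ∩ Gita: 13:30–13:45.
Restricted to 09:00–15:00: 13:30–13:45.
Single common window of 15 minutes.

15 minutes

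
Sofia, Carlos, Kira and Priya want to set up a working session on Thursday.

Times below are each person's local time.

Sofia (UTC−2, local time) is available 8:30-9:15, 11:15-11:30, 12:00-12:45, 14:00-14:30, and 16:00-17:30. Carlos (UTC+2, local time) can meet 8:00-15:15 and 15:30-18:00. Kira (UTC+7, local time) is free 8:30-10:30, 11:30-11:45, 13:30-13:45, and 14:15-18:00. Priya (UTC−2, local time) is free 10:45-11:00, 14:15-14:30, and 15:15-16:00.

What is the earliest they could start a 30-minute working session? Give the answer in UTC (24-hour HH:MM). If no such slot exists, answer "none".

none

Sofia → UTC: 10:30–11:15, 13:15–13:30, 14:00–14:45, 16:00–16:30, 18:00–19:30.
Carlos → UTC: 06:00–13:15, 13:30–16:00.
Kira → UTC: 01:30–03:30, 04:30–04:45, 06:30–06:45, 07:15–11:00.
Priya → UTC: 12:45–13:00, 16:15–16:30, 17:15–18:00.
Sofia ∩ Carlos: 10:30–11:15, 14:00–14:45.
Sofia ∩ Carlos ∩ Kira: 10:30–11:00.
Sofia ∩ Carlos ∩ Kira ∩ Priya: (none).
Windows ≥ 30 min: (none).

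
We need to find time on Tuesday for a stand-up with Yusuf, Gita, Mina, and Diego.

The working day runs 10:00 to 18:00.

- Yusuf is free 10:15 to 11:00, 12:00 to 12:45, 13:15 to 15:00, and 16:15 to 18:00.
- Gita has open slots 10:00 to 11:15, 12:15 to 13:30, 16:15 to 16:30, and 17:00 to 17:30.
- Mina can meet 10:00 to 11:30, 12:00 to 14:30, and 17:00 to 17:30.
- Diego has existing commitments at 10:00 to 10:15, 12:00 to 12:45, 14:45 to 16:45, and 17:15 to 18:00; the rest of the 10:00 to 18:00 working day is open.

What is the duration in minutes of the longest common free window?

Diego free within 10:00–18:00: 10:15–12:00, 12:45–14:45, 16:45–17:15.
Yusuf ∩ Gita: 10:15–11:00, 12:15–12:45, 13:15–13:30, 16:15–16:30, 17:00–17:30.
Yusuf ∩ Gita ∩ Mina: 10:15–11:00, 12:15–12:45, 13:15–13:30, 17:00–17:30.
Yusuf ∩ Gita ∩ Mina ∩ Diego: 10:15–11:00, 13:15–13:30, 17:00–17:15.
Common window lengths: 45, 15, 15 min; longest is 45.

45 minutes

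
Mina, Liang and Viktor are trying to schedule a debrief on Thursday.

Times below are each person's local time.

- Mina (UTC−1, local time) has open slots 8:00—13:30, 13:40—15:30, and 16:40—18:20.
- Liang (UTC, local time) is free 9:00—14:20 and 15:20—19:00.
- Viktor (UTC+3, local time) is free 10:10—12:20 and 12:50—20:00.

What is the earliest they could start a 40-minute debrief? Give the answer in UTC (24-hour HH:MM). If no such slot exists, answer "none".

Mina → UTC: 09:00–14:30, 14:40–16:30, 17:40–19:20.
Liang → UTC: 09:00–14:20, 15:20–19:00.
Viktor → UTC: 07:10–09:20, 09:50–17:00.
Mina ∩ Liang: 09:00–14:20, 15:20–16:30, 17:40–19:00.
Mina ∩ Liang ∩ Viktor: 09:00–09:20, 09:50–14:20, 15:20–16:30.
Windows ≥ 40 min: 09:50–14:20, 15:20–16:30.
Earliest such window starts at 09:50.

09:50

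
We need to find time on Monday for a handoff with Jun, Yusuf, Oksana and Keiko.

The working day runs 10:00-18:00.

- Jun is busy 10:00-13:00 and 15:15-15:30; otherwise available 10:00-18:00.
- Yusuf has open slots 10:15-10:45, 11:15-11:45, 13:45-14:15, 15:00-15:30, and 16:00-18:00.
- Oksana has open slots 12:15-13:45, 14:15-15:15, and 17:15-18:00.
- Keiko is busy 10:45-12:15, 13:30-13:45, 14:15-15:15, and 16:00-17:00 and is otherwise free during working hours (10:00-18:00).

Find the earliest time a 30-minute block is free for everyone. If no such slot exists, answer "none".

Jun free within 10:00–18:00: 13:00–15:15, 15:30–18:00.
Keiko free within 10:00–18:00: 10:00–10:45, 12:15–13:30, 13:45–14:15, 15:15–16:00, 17:00–18:00.
Jun ∩ Yusuf: 13:45–14:15, 15:00–15:15, 16:00–18:00.
Jun ∩ Yusuf ∩ Oksana: 15:00–15:15, 17:15–18:00.
Jun ∩ Yusuf ∩ Oksana ∩ Keiko: 17:15–18:00.
Windows ≥ 30 min: 17:15–18:00.
Earliest such window starts at 17:15.

17:15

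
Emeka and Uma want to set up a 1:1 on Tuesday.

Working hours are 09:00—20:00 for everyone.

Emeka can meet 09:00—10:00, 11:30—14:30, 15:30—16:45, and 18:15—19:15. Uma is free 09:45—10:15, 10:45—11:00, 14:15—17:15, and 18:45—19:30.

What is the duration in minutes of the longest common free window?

75 minutes

Emeka ∩ Uma: 09:45–10:00, 14:15–14:30, 15:30–16:45, 18:45–19:15.
Common window lengths: 15, 15, 75, 30 min; longest is 75.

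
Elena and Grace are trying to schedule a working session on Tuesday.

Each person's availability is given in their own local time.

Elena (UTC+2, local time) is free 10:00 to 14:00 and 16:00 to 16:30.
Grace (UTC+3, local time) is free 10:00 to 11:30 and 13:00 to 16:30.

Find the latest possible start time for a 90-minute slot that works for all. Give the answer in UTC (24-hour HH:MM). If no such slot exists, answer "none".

10:30

Elena → UTC: 08:00–12:00, 14:00–14:30.
Grace → UTC: 07:00–08:30, 10:00–13:30.
Elena ∩ Grace: 08:00–08:30, 10:00–12:00.
Windows ≥ 90 min: 10:00–12:00.
Latest start in the last window 10:00–12:00 is 12:00 − 90 min = 10:30.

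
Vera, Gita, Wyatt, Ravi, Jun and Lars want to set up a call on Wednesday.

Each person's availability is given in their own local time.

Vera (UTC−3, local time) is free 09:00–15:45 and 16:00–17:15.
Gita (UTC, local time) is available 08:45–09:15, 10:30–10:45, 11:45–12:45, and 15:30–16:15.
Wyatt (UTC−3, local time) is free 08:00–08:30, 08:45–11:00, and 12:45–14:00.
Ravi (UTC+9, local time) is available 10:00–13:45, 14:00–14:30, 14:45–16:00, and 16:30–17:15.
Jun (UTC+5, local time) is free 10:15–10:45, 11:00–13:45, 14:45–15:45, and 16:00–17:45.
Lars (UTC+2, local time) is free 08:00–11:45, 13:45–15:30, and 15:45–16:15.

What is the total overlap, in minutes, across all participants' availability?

Vera → UTC: 12:00–18:45, 19:00–20:15.
Gita → UTC: 08:45–09:15, 10:30–10:45, 11:45–12:45, 15:30–16:15.
Wyatt → UTC: 11:00–11:30, 11:45–14:00, 15:45–17:00.
Ravi → UTC: 01:00–04:45, 05:00–05:30, 05:45–07:00, 07:30–08:15.
Jun → UTC: 05:15–05:45, 06:00–08:45, 09:45–10:45, 11:00–12:45.
Lars → UTC: 06:00–09:45, 11:45–13:30, 13:45–14:15.
Vera ∩ Gita: 12:00–12:45, 15:30–16:15.
Vera ∩ Gita ∩ Wyatt: 12:00–12:45, 15:45–16:15.
Vera ∩ Gita ∩ Wyatt ∩ Ravi: (none).
Vera ∩ Gita ∩ Wyatt ∩ Ravi ∩ Jun: (none).
Vera ∩ Gita ∩ Wyatt ∩ Ravi ∩ Jun ∩ Lars: (none).
Total common minutes: 0.

0 minutes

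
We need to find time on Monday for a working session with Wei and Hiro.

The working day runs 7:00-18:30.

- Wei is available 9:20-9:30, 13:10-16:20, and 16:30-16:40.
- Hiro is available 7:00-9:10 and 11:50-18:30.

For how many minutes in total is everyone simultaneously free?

200 minutes

Wei ∩ Hiro: 13:10–16:20, 16:30–16:40.
Total common minutes: 190 + 10 = 200.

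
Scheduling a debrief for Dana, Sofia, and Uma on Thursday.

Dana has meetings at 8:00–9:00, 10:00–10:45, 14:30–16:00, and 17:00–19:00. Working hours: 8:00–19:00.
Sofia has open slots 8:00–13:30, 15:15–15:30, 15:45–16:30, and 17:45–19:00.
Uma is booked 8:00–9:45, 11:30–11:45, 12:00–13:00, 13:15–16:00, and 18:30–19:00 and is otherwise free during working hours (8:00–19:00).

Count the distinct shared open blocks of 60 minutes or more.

Dana free within 08:00–19:00: 09:00–10:00, 10:45–14:30, 16:00–17:00.
Uma free within 08:00–19:00: 09:45–11:30, 11:45–12:00, 13:00–13:15, 16:00–18:30.
Dana ∩ Sofia: 09:00–10:00, 10:45–13:30, 16:00–16:30.
Dana ∩ Sofia ∩ Uma: 09:45–10:00, 10:45–11:30, 11:45–12:00, 13:00–13:15, 16:00–16:30.
Windows ≥ 60 min: (none).
That's 0 windows.

0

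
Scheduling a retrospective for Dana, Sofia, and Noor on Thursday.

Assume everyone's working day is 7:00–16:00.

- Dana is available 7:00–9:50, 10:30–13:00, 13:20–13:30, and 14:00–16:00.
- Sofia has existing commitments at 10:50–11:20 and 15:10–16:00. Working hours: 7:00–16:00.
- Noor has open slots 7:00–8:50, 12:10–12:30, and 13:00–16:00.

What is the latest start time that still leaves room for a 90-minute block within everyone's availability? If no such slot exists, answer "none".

07:20

Sofia free within 07:00–16:00: 07:00–10:50, 11:20–15:10.
Dana ∩ Sofia: 07:00–09:50, 10:30–10:50, 11:20–13:00, 13:20–13:30, 14:00–15:10.
Dana ∩ Sofia ∩ Noor: 07:00–08:50, 12:10–12:30, 13:20–13:30, 14:00–15:10.
Windows ≥ 90 min: 07:00–08:50.
Latest start in the last window 07:00–08:50 is 08:50 − 90 min = 07:20.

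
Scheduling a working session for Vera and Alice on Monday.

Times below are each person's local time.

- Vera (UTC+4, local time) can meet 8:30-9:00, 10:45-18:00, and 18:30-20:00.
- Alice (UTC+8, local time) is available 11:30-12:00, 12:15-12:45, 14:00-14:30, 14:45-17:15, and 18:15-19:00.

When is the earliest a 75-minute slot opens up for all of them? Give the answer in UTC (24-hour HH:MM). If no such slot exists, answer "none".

Vera → UTC: 04:30–05:00, 06:45–14:00, 14:30–16:00.
Alice → UTC: 03:30–04:00, 04:15–04:45, 06:00–06:30, 06:45–09:15, 10:15–11:00.
Vera ∩ Alice: 04:30–04:45, 06:45–09:15, 10:15–11:00.
Windows ≥ 75 min: 06:45–09:15.
Earliest such window starts at 06:45.

06:45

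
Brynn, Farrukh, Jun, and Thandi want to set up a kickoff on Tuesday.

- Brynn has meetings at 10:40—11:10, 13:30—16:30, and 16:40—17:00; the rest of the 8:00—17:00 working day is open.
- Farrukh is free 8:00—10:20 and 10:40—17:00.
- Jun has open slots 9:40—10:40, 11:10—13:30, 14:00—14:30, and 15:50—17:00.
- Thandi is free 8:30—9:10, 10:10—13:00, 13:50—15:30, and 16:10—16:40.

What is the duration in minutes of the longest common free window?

Brynn free within 08:00–17:00: 08:00–10:40, 11:10–13:30, 16:30–16:40.
Brynn ∩ Farrukh: 08:00–10:20, 11:10–13:30, 16:30–16:40.
Brynn ∩ Farrukh ∩ Jun: 09:40–10:20, 11:10–13:30, 16:30–16:40.
Brynn ∩ Farrukh ∩ Jun ∩ Thandi: 10:10–10:20, 11:10–13:00, 16:30–16:40.
Common window lengths: 10, 110, 10 min; longest is 110.

110 minutes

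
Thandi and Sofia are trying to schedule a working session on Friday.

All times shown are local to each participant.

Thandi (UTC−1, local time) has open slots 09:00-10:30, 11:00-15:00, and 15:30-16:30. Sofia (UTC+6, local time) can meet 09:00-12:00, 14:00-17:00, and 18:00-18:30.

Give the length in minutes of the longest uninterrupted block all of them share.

Thandi → UTC: 10:00–11:30, 12:00–16:00, 16:30–17:30.
Sofia → UTC: 03:00–06:00, 08:00–11:00, 12:00–12:30.
Thandi ∩ Sofia: 10:00–11:00, 12:00–12:30.
Common window lengths: 60, 30 min; longest is 60.

60 minutes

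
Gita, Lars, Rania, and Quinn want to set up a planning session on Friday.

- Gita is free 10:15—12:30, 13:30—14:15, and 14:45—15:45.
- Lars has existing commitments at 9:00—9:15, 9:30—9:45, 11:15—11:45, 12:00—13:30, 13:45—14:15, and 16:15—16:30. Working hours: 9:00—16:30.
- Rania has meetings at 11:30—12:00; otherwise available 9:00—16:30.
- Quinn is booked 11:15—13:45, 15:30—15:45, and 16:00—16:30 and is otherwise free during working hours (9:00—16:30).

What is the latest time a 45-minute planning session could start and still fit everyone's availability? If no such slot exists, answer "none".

14:45

Lars free within 09:00–16:30: 09:15–09:30, 09:45–11:15, 11:45–12:00, 13:30–13:45, 14:15–16:15.
Rania free within 09:00–16:30: 09:00–11:30, 12:00–16:30.
Quinn free within 09:00–16:30: 09:00–11:15, 13:45–15:30, 15:45–16:00.
Gita ∩ Lars: 10:15–11:15, 11:45–12:00, 13:30–13:45, 14:45–15:45.
Gita ∩ Lars ∩ Rania: 10:15–11:15, 13:30–13:45, 14:45–15:45.
Gita ∩ Lars ∩ Rania ∩ Quinn: 10:15–11:15, 14:45–15:30.
Windows ≥ 45 min: 10:15–11:15, 14:45–15:30.
Latest start in the last window 14:45–15:30 is 15:30 − 45 min = 14:45.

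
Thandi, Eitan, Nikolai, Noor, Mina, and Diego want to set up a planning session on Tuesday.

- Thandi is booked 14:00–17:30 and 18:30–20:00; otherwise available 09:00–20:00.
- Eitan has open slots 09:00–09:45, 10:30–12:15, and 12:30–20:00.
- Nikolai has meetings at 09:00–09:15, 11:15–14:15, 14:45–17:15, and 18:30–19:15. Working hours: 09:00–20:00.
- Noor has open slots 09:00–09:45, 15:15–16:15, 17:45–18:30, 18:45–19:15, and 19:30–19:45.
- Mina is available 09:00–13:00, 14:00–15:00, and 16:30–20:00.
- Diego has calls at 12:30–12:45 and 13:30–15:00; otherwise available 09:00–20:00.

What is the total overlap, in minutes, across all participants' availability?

75 minutes

Thandi free within 09:00–20:00: 09:00–14:00, 17:30–18:30.
Nikolai free within 09:00–20:00: 09:15–11:15, 14:15–14:45, 17:15–18:30, 19:15–20:00.
Diego free within 09:00–20:00: 09:00–12:30, 12:45–13:30, 15:00–20:00.
Thandi ∩ Eitan: 09:00–09:45, 10:30–12:15, 12:30–14:00, 17:30–18:30.
Thandi ∩ Eitan ∩ Nikolai: 09:15–09:45, 10:30–11:15, 17:30–18:30.
Thandi ∩ Eitan ∩ Nikolai ∩ Noor: 09:15–09:45, 17:45–18:30.
Thandi ∩ Eitan ∩ Nikolai ∩ Noor ∩ Mina: 09:15–09:45, 17:45–18:30.
Thandi ∩ Eitan ∩ Nikolai ∩ Noor ∩ Mina ∩ Diego: 09:15–09:45, 17:45–18:30.
Total common minutes: 30 + 45 = 75.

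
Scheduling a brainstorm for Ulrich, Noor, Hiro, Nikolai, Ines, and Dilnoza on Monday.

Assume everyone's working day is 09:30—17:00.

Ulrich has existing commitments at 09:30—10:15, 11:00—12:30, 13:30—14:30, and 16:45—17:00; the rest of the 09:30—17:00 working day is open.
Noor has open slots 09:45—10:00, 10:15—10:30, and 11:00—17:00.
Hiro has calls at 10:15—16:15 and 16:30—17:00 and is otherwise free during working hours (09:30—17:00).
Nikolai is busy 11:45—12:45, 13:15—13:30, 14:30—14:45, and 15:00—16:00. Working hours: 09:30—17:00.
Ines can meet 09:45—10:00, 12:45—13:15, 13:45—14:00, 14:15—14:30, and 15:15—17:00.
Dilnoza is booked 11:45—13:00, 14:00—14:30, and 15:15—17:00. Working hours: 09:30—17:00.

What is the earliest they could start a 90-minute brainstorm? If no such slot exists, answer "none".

Ulrich free within 09:30–17:00: 10:15–11:00, 12:30–13:30, 14:30–16:45.
Hiro free within 09:30–17:00: 09:30–10:15, 16:15–16:30.
Nikolai free within 09:30–17:00: 09:30–11:45, 12:45–13:15, 13:30–14:30, 14:45–15:00, 16:00–17:00.
Dilnoza free within 09:30–17:00: 09:30–11:45, 13:00–14:00, 14:30–15:15.
Ulrich ∩ Noor: 10:15–10:30, 12:30–13:30, 14:30–16:45.
Ulrich ∩ Noor ∩ Hiro: 16:15–16:30.
Ulrich ∩ Noor ∩ Hiro ∩ Nikolai: 16:15–16:30.
Ulrich ∩ Noor ∩ Hiro ∩ Nikolai ∩ Ines: 16:15–16:30.
Ulrich ∩ Noor ∩ Hiro ∩ Nikolai ∩ Ines ∩ Dilnoza: (none).
Windows ≥ 90 min: (none).

none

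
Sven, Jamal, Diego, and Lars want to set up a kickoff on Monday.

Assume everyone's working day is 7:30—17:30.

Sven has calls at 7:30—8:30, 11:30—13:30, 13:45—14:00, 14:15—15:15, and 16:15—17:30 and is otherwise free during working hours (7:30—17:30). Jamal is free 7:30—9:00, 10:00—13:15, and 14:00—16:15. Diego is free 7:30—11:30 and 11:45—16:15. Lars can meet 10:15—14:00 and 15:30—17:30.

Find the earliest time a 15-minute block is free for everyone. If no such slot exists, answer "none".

Sven free within 07:30–17:30: 08:30–11:30, 13:30–13:45, 14:00–14:15, 15:15–16:15.
Sven ∩ Jamal: 08:30–09:00, 10:00–11:30, 14:00–14:15, 15:15–16:15.
Sven ∩ Jamal ∩ Diego: 08:30–09:00, 10:00–11:30, 14:00–14:15, 15:15–16:15.
Sven ∩ Jamal ∩ Diego ∩ Lars: 10:15–11:30, 15:30–16:15.
Windows ≥ 15 min: 10:15–11:30, 15:30–16:15.
Earliest such window starts at 10:15.

10:15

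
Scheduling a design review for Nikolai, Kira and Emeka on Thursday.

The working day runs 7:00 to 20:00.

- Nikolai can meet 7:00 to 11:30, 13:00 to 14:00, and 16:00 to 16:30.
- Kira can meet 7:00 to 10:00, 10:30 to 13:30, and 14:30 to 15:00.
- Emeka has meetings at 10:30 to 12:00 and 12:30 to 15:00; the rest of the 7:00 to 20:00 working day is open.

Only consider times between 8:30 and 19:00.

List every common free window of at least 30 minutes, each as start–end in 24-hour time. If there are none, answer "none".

Emeka free within 07:00–20:00: 07:00–10:30, 12:00–12:30, 15:00–20:00.
Nikolai ∩ Kira: 07:00–10:00, 10:30–11:30, 13:00–13:30.
Nikolai ∩ Kira ∩ Emeka: 07:00–10:00.
Restricted to 08:30–19:00: 08:30–10:00.
Windows ≥ 30 min: 08:30–10:00.

08:30–10:00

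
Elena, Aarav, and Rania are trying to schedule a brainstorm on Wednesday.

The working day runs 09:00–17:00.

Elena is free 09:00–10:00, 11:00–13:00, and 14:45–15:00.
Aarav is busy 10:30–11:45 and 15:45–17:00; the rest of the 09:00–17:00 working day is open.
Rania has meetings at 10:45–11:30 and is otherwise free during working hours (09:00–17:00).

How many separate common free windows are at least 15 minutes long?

Aarav free within 09:00–17:00: 09:00–10:30, 11:45–15:45.
Rania free within 09:00–17:00: 09:00–10:45, 11:30–17:00.
Elena ∩ Aarav: 09:00–10:00, 11:45–13:00, 14:45–15:00.
Elena ∩ Aarav ∩ Rania: 09:00–10:00, 11:45–13:00, 14:45–15:00.
Windows ≥ 15 min: 09:00–10:00, 11:45–13:00, 14:45–15:00.
That's 3 windows.

3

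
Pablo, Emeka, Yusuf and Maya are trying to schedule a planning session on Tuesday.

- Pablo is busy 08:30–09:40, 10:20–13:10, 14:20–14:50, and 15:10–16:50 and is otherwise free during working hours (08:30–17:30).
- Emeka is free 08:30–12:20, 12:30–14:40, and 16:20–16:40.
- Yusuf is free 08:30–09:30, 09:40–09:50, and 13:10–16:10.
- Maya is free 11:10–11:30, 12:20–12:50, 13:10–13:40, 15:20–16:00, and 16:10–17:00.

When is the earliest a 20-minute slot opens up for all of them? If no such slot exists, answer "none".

Pablo free within 08:30–17:30: 09:40–10:20, 13:10–14:20, 14:50–15:10, 16:50–17:30.
Pablo ∩ Emeka: 09:40–10:20, 13:10–14:20.
Pablo ∩ Emeka ∩ Yusuf: 09:40–09:50, 13:10–14:20.
Pablo ∩ Emeka ∩ Yusuf ∩ Maya: 13:10–13:40.
Windows ≥ 20 min: 13:10–13:40.
Earliest such window starts at 13:10.

13:10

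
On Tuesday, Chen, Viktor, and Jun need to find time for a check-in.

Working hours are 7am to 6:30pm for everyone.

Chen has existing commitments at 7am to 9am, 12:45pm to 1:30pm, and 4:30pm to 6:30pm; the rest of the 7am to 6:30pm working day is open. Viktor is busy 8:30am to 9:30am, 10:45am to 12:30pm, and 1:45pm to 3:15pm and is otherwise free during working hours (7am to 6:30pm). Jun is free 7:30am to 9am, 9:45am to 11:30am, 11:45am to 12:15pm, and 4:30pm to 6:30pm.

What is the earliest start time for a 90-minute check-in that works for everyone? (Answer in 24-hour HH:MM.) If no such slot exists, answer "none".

Chen free within 07:00–18:30: 09:00–12:45, 13:30–16:30.
Viktor free within 07:00–18:30: 07:00–08:30, 09:30–10:45, 12:30–13:45, 15:15–18:30.
Chen ∩ Viktor: 09:30–10:45, 12:30–12:45, 13:30–13:45, 15:15–16:30.
Chen ∩ Viktor ∩ Jun: 09:45–10:45.
Windows ≥ 90 min: (none).

none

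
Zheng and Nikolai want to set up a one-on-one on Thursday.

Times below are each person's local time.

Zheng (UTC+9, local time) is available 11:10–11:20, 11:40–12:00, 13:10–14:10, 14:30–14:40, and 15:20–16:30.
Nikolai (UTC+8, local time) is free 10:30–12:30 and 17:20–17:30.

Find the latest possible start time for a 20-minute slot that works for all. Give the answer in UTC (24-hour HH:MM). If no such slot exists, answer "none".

Zheng → UTC: 02:10–02:20, 02:40–03:00, 04:10–05:10, 05:30–05:40, 06:20–07:30.
Nikolai → UTC: 02:30–04:30, 09:20–09:30.
Zheng ∩ Nikolai: 02:40–03:00, 04:10–04:30.
Windows ≥ 20 min: 02:40–03:00, 04:10–04:30.
Latest start in the last window 04:10–04:30 is 04:30 − 20 min = 04:10.

04:10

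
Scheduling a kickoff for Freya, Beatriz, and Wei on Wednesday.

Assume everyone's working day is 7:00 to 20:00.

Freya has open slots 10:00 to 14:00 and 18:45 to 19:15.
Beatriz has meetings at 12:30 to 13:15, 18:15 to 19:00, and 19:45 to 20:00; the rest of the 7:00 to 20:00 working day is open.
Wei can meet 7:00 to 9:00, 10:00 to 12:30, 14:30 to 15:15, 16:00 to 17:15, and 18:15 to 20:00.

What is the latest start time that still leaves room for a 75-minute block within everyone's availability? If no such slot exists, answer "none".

11:15

Beatriz free within 07:00–20:00: 07:00–12:30, 13:15–18:15, 19:00–19:45.
Freya ∩ Beatriz: 10:00–12:30, 13:15–14:00, 19:00–19:15.
Freya ∩ Beatriz ∩ Wei: 10:00–12:30, 19:00–19:15.
Windows ≥ 75 min: 10:00–12:30.
Latest start in the last window 10:00–12:30 is 12:30 − 75 min = 11:15.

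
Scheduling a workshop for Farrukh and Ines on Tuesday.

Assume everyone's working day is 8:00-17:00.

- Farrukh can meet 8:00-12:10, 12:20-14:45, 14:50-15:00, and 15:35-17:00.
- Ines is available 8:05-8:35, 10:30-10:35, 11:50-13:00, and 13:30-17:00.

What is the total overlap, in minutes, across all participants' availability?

Farrukh ∩ Ines: 08:05–08:35, 10:30–10:35, 11:50–12:10, 12:20–13:00, 13:30–14:45, 14:50–15:00, 15:35–17:00.
Total common minutes: 30 + 5 + 20 + 40 + 75 + 10 + 85 = 265.

265 minutes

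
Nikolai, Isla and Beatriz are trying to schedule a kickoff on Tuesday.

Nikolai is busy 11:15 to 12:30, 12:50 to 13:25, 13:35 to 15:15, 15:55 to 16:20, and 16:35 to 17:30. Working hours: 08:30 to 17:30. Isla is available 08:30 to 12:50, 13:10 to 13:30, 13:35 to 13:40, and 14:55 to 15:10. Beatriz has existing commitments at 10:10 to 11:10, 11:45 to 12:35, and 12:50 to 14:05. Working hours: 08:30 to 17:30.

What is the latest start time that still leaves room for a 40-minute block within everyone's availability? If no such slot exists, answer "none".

Nikolai free within 08:30–17:30: 08:30–11:15, 12:30–12:50, 13:25–13:35, 15:15–15:55, 16:20–16:35.
Beatriz free within 08:30–17:30: 08:30–10:10, 11:10–11:45, 12:35–12:50, 14:05–17:30.
Nikolai ∩ Isla: 08:30–11:15, 12:30–12:50, 13:25–13:30.
Nikolai ∩ Isla ∩ Beatriz: 08:30–10:10, 11:10–11:15, 12:35–12:50.
Windows ≥ 40 min: 08:30–10:10.
Latest start in the last window 08:30–10:10 is 10:10 − 40 min = 09:30.

09:30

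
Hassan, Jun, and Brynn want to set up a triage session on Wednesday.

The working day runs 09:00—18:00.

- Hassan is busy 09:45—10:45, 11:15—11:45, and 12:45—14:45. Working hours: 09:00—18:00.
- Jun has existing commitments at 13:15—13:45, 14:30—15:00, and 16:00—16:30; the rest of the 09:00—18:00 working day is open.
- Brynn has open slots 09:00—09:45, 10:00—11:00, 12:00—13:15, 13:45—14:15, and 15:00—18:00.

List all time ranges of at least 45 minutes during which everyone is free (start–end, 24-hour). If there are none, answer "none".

09:00–09:45, 12:00–12:45, 15:00–16:00, 16:30–18:00

Hassan free within 09:00–18:00: 09:00–09:45, 10:45–11:15, 11:45–12:45, 14:45–18:00.
Jun free within 09:00–18:00: 09:00–13:15, 13:45–14:30, 15:00–16:00, 16:30–18:00.
Hassan ∩ Jun: 09:00–09:45, 10:45–11:15, 11:45–12:45, 15:00–16:00, 16:30–18:00.
Hassan ∩ Jun ∩ Brynn: 09:00–09:45, 10:45–11:00, 12:00–12:45, 15:00–16:00, 16:30–18:00.
Windows ≥ 45 min: 09:00–09:45, 12:00–12:45, 15:00–16:00, 16:30–18:00.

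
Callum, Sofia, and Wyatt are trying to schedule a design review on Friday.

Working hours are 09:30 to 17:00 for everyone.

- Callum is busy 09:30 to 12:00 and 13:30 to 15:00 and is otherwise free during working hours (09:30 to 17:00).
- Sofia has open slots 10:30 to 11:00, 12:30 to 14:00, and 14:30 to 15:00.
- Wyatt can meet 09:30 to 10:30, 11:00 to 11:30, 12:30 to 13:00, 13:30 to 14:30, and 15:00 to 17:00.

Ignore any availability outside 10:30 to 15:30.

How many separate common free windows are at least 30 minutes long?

1

Callum free within 09:30–17:00: 12:00–13:30, 15:00–17:00.
Callum ∩ Sofia: 12:30–13:30.
Callum ∩ Sofia ∩ Wyatt: 12:30–13:00.
Restricted to 10:30–15:30: 12:30–13:00.
Windows ≥ 30 min: 12:30–13:00.
That's 1 window.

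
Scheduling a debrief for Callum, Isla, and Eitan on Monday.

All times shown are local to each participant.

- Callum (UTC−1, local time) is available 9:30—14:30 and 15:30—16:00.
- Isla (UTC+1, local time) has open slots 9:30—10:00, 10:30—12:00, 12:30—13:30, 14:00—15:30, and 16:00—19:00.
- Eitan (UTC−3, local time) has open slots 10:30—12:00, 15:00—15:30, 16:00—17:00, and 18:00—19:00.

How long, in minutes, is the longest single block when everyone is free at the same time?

Callum → UTC: 10:30–15:30, 16:30–17:00.
Isla → UTC: 08:30–09:00, 09:30–11:00, 11:30–12:30, 13:00–14:30, 15:00–18:00.
Eitan → UTC: 13:30–15:00, 18:00–18:30, 19:00–20:00, 21:00–22:00.
Callum ∩ Isla: 10:30–11:00, 11:30–12:30, 13:00–14:30, 15:00–15:30, 16:30–17:00.
Callum ∩ Isla ∩ Eitan: 13:30–14:30.
Single common window of 60 minutes.

60 minutes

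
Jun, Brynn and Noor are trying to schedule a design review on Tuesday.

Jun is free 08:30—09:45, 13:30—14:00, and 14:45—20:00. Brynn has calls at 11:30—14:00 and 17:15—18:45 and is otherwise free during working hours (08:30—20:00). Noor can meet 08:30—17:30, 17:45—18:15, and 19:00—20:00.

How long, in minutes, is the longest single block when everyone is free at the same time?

Brynn free within 08:30–20:00: 08:30–11:30, 14:00–17:15, 18:45–20:00.
Jun ∩ Brynn: 08:30–09:45, 14:45–17:15, 18:45–20:00.
Jun ∩ Brynn ∩ Noor: 08:30–09:45, 14:45–17:15, 19:00–20:00.
Common window lengths: 75, 150, 60 min; longest is 150.

150 minutes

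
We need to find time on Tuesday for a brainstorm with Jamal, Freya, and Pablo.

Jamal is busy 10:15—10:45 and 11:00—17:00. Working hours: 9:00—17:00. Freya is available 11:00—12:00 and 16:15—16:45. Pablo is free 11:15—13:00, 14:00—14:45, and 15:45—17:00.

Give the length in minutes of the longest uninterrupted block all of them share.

Jamal free within 09:00–17:00: 09:00–10:15, 10:45–11:00.
Jamal ∩ Freya: (none).
Jamal ∩ Freya ∩ Pablo: (none).
No common window.

0 minutes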